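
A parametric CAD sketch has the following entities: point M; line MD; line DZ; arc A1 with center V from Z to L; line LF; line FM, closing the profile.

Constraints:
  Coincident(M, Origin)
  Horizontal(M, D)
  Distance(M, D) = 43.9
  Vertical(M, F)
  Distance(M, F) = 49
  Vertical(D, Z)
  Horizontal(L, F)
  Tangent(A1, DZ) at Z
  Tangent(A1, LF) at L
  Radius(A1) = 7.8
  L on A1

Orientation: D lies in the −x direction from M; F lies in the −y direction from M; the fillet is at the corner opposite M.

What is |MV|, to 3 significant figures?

54.8

M is at the origin; M and D share the same y with |MD| = 43.9 and D on the −x side, so D = (-43.9, 0.00). MF is vertical with |MF| = 49.0 and F on the −y side, so F = (0.00, -49.0). The virtual corner opposite M is at (-43.9, -49.0). A1 meets DZ tangentially, so VZ is at right angles to DZ and A1 meets LF tangentially, so VL is at right angles to LF, with radius 7.8, so the center V sits 7.8 in from both sides at V = (-36.1, -41.2). Then |MV| = |V − M| = 54.8.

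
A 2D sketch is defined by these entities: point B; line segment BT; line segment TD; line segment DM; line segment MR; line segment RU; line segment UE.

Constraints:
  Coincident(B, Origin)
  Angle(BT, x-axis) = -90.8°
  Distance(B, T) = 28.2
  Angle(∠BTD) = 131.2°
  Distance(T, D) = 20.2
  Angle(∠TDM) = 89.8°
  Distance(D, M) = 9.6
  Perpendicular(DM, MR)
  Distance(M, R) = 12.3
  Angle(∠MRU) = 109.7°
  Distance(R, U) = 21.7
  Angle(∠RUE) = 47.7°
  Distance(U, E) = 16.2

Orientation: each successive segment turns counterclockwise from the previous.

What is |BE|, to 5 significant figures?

42.809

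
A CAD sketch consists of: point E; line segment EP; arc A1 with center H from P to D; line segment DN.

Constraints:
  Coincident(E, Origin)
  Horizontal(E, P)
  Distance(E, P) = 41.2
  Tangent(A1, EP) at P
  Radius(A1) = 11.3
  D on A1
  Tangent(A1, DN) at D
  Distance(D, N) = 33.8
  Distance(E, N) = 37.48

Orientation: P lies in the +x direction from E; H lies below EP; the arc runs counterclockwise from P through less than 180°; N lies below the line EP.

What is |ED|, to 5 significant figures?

31.957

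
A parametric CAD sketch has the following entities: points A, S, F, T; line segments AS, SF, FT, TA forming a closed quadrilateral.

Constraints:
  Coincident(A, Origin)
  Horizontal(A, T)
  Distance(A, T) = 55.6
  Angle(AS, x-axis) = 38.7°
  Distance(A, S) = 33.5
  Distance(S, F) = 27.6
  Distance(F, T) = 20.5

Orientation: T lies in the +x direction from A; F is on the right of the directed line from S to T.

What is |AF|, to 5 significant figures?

36.046

Checks: |SF| = 27.60 ✓; |FT| = 20.50 ✓.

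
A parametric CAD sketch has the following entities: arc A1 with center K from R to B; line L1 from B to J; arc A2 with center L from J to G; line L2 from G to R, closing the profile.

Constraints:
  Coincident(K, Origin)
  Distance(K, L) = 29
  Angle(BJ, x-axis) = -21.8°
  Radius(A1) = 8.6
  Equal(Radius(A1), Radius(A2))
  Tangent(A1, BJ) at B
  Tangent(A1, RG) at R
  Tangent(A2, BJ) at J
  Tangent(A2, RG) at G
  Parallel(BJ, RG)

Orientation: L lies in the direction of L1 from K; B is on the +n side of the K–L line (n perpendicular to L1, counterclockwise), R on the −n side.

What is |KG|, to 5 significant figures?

30.248

Tangency of A1 to both parallel lines with radius 8.6 puts B and R at K ± 8.6·n: B = (3.1938, 7.9850), R = (-3.1938, -7.9850). Equal radii place J and G the same way about L: J = L + 8.6·n = (30.120, -2.7847), G = L − 8.6·n = (23.732, -18.755). Then |KG| = |G − K| = 30.248.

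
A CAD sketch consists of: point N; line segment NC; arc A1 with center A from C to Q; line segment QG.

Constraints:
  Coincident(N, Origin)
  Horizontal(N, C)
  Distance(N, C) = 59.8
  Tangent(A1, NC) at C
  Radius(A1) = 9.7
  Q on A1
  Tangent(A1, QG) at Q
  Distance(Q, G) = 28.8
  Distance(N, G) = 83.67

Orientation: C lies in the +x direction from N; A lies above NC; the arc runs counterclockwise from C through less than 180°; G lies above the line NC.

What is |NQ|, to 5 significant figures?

69.659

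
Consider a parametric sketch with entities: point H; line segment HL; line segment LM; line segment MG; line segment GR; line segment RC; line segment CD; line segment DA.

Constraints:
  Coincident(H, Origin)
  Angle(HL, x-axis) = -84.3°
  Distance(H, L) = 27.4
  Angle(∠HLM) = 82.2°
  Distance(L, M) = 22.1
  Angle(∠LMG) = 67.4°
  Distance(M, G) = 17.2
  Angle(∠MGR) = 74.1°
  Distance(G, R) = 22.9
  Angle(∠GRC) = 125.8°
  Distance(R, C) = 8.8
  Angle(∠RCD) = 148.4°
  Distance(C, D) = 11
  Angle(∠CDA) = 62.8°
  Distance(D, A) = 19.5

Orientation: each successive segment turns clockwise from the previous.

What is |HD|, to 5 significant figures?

43.403

∠GRC = 125.8° gives RC at -94.800° from the x-axis; with |RC| = 8.8, C = (4.4745, -34.500). ∠RCD = 148.4° gives CD at -126.40° from the x-axis; with |CD| = 11.0, D = (-2.0531, -43.354). Then |HD| = |D − H| = 43.403.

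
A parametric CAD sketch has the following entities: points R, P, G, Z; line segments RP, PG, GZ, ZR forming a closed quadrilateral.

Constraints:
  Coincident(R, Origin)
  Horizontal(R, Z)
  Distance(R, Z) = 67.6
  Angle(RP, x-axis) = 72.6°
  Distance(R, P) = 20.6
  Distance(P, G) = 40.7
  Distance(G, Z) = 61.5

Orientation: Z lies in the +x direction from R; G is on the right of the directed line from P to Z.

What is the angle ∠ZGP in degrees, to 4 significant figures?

75.22°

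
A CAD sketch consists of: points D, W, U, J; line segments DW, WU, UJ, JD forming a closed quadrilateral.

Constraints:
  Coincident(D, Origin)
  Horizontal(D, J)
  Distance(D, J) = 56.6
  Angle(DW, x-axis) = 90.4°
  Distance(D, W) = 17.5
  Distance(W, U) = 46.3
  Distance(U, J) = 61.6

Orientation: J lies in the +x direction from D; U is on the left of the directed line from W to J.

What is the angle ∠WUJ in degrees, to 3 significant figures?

65.0°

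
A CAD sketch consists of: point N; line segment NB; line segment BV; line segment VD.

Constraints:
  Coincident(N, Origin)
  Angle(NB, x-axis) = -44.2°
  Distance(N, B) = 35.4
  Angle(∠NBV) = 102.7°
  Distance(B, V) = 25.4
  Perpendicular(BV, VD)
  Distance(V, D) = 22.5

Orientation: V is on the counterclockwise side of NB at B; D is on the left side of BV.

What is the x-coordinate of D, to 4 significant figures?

34.37

N is at the origin; NB runs at -44.2° with length 35.4, so B = 35.4·(cos -44.2°, sin -44.2°) = (25.38, -24.68). ∠NBV = 102.7°, so BV runs at -44.2° + (180° − 102.7°) = 33.10° from the x-axis; with |BV| = 25.4, V = B + 25.4·(cos 33.10°, sin 33.10°) = (46.66, -10.81). The perpendicularity gives VD at right angles to BV; with |VD| = 22.5 on the left of BV, D = V + 22.5·(-0.5461, 0.8377) = (34.37, 8.040). So D.x = 34.37.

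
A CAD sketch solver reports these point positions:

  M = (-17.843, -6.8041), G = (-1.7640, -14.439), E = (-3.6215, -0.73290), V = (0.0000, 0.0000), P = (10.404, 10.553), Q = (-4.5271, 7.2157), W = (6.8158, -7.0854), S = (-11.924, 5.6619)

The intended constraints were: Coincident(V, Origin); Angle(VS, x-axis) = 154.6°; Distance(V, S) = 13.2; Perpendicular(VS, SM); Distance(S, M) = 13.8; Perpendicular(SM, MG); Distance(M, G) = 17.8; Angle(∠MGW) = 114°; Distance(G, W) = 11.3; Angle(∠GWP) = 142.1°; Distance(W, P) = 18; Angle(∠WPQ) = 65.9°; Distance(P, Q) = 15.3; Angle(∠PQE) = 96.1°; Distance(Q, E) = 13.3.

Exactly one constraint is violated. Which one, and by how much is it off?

Distance(Q, E) = 13.3 — off by 5.30.

V = (0.00, 0.00) ✓; VS at 154.6° ✓; |VS| = 13.20 ✓; ∠(VS, SM) = 90.00° ✓; |SM| = 13.80 ✓; ∠(SM, MG) = 90.00° ✓; |MG| = 17.80 ✓; ∠MGW = 114.0° ✓; |GW| = 11.30 ✓; ∠GWP = 142.1° ✓; |WP| = 18.00 ✓; ∠WPQ = 65.90° ✓; |PQ| = 15.30 ✓; ∠PQE = 96.10° ✓; |QE| = 8.000 ✗.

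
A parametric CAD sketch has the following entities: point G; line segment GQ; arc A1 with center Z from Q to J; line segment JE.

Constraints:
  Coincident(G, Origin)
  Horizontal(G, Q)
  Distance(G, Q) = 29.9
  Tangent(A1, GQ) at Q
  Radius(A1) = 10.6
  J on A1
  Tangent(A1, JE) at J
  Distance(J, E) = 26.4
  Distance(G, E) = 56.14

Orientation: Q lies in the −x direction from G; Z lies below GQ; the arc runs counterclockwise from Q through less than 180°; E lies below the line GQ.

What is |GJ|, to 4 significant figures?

41.52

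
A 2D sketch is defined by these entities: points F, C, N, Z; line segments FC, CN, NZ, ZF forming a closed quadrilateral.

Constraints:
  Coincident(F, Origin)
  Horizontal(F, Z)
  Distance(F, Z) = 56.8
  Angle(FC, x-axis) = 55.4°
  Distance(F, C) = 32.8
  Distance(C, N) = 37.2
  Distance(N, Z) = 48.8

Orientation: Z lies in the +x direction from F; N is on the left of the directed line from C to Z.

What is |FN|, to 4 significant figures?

68.87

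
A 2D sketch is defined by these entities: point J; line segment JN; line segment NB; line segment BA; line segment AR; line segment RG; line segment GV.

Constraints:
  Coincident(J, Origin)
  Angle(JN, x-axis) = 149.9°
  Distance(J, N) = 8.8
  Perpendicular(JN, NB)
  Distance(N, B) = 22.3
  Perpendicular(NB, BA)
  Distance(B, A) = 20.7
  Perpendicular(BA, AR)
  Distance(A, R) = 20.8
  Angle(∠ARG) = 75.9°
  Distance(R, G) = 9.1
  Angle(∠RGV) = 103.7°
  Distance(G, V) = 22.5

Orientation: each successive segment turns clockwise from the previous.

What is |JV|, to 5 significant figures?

26.415

∠ARG = 75.9° gives RG at 135.80° from the x-axis; with |RG| = 9.1, G = (4.5237, 1.6740). ∠RGV = 103.7° gives GV at 59.500° from the x-axis; with |GV| = 22.5, V = (15.943, 21.061). Then |JV| = |V − J| = 26.415.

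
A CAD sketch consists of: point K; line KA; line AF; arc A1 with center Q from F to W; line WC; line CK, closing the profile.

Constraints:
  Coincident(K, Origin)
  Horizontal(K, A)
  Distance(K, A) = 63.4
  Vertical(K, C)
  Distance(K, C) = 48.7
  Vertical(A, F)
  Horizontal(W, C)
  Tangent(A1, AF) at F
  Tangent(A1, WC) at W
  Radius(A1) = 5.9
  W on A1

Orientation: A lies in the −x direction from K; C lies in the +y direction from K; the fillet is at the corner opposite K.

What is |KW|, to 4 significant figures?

75.35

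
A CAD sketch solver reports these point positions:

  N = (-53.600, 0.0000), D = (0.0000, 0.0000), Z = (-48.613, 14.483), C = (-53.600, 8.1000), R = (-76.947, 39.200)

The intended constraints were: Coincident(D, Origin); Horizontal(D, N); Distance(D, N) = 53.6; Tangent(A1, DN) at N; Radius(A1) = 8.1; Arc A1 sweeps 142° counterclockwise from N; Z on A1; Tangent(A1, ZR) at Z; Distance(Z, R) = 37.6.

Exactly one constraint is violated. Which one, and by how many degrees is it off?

Tangent(A1, ZR) at Z — off by 3.10°.

D = (0.00, 0.00) ✓; D.y = 0.00, N.y = 0.00 ✓; |DN| = 53.60 ✓; ∠(CN, ND) = 90.00° ✓; |CN| = 8.100 ✓; bearing(C→Z) − bearing(C→N) = 142.0° ✓; |CZ| = 8.100 ✓; ∠(CZ, ZR) = 93.10° ✗; |ZR| = 37.60 ✓.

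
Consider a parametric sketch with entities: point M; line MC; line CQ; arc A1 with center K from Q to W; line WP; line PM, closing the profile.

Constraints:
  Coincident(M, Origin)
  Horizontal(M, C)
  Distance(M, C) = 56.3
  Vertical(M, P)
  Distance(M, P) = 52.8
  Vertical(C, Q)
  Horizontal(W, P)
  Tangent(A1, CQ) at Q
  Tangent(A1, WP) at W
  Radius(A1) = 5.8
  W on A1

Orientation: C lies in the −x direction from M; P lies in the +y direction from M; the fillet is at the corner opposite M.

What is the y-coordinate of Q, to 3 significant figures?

47.0

M is at the origin; M and C share the same y with |MC| = 56.3 and C on the −x side, so C = (-56.3, 0.00). M and P share the same x with |MP| = 52.8 and P on the +y side, so P = (0.00, 52.8). The virtual corner opposite M is at (-56.3, 52.8). Since A1 is tangent to CQ there, KQ ⟂ CQ and the tangent condition forces KW to be normal to WP, with radius 5.8, so the center K sits 5.8 in from both sides at K = (-50.5, 47.0). That places the tangent points at Q = (-56.3, 47.0) on CQ and W = (-50.5, 52.8) on WP. So Q.y = 47.0.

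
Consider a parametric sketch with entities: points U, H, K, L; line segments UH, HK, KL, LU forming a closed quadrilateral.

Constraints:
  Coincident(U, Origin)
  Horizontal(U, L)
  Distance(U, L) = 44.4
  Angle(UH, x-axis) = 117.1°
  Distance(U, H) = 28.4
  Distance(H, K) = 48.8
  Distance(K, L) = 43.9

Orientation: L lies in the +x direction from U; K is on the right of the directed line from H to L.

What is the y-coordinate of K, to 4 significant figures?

-19.98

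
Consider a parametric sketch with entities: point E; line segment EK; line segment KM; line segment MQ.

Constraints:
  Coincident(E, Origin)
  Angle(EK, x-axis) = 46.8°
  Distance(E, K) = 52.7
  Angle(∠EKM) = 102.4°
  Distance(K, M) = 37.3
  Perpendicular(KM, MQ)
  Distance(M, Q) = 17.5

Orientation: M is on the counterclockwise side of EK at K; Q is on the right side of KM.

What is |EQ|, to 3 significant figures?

84.4

∠EKM = 102.4°, so KM runs at 46.8° + (180° − 102.4°) = 124° from the x-axis; with |KM| = 37.3, M = K + 37.3·(cos 124°, sin 124°) = (15.0, 69.2). KM is perpendicular to MQ; with |MQ| = 17.5 on the right of KM, Q = M + 17.5·(0.825, 0.565) = (29.4, 79.1). Then |EQ| = |Q − E| = 84.4.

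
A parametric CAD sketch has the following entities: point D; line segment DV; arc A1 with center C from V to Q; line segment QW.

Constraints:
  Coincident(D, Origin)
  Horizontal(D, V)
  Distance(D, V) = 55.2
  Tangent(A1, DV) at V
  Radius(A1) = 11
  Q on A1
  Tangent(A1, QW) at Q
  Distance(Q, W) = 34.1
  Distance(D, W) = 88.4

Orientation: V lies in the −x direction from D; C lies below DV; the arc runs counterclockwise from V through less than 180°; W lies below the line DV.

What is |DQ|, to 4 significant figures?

65.24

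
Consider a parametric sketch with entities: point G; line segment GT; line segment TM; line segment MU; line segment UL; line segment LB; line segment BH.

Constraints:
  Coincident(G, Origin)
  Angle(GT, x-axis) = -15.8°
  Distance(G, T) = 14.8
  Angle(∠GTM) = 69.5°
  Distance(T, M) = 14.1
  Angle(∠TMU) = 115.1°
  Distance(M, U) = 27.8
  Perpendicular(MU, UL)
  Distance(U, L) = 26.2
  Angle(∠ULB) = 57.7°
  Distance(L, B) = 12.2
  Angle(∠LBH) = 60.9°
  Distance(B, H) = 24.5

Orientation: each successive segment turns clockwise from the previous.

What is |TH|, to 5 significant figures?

45.237

G is at the origin; GT runs at -15.8° with length 14.8, so T = (14.241, -4.0297). ∠GTM = 69.5° gives TM at -126.30° from the x-axis; with |TM| = 14.1, M = (5.8934, -15.393). ∠TMU = 115.1° gives MU at 168.80° from the x-axis; with |MU| = 27.8, U = (-21.377, -9.9936). MU ⟂ UL, so UL runs at 78.800°; with |UL| = 26.2, L = (-16.288, 15.707). ∠ULB = 57.7° gives LB at -43.500° from the x-axis; with |LB| = 12.2, B = (-7.4386, 7.3095). ∠LBH = 60.9° gives BH at -162.60° from the x-axis; with |BH| = 24.5, H = (-30.817, -0.017022). Then |TH| = |H − T| = 45.237.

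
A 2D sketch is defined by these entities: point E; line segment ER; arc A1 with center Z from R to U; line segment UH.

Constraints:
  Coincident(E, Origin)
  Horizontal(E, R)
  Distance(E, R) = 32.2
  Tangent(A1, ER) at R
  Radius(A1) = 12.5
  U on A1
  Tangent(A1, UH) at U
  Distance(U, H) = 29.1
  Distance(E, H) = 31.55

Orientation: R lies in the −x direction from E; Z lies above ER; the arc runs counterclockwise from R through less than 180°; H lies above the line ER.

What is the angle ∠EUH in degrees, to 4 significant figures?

74.36°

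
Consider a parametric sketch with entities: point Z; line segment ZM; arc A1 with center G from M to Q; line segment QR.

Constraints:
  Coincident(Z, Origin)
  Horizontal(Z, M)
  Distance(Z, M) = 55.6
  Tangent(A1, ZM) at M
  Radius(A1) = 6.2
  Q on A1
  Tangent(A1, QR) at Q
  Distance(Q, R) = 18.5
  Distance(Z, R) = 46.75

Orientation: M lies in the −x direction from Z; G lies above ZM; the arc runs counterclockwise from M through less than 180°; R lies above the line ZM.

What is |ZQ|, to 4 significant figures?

50.12

Z is at the origin; Z and M share the same y with |ZM| = 55.6 and M on the −x side, so M = (-55.60, 0.000). A1 meets ZM tangentially, so GM is at right angles to ZM, so G = M + (0, 6.2) = (-55.60, 6.200). Since GQ ⟂ QR (tangency), |GR| = √(6.2² + 18.5²) = 19.51 regardless of where Q sits on A1. So R lies on both circle(Z, 46.75) and circle(G, 19.51); the above-ZM intersection is R = (-42.11, 20.30). Q is the foot of the tangent from R: Q = (-49.99, 3.560).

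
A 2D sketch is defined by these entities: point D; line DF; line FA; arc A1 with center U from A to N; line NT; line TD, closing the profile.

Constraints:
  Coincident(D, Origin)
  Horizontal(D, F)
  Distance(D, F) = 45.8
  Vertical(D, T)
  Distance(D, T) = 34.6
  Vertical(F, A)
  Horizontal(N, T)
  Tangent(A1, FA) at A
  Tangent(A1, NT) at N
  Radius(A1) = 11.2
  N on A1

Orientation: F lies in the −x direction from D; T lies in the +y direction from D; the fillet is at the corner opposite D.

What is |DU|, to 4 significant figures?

41.77

D is at the origin; DF is horizontal with |DF| = 45.8 and F on the −x side, so F = (-45.80, 0.000). DT is vertical with |DT| = 34.6 and T on the +y side, so T = (0.000, 34.60). The virtual corner opposite D is at (-45.80, 34.60). Tangency of A1 to FA means the radius UA is perpendicular to FA and since A1 is tangent to NT there, UN ⟂ NT, with radius 11.2, so the center U sits 11.2 in from both sides at U = (-34.60, 23.40). Then |DU| = |U − D| = 41.77.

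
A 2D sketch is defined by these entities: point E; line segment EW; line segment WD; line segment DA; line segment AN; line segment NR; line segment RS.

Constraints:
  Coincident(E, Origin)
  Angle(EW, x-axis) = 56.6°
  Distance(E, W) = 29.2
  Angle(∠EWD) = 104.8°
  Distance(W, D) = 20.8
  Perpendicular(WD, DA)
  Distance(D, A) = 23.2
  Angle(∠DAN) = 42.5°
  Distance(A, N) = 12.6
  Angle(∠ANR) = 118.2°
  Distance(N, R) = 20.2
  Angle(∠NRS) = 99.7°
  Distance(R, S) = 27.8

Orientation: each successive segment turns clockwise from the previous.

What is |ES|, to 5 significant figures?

61.029

∠ANR = 118.2° gives NR at 52.100° from the x-axis; with |NR| = 20.2, R = (35.692, 23.214). ∠NRS = 99.7° gives RS at -28.200° from the x-axis; with |RS| = 27.8, S = (60.192, 10.077). Then |ES| = |S − E| = 61.029.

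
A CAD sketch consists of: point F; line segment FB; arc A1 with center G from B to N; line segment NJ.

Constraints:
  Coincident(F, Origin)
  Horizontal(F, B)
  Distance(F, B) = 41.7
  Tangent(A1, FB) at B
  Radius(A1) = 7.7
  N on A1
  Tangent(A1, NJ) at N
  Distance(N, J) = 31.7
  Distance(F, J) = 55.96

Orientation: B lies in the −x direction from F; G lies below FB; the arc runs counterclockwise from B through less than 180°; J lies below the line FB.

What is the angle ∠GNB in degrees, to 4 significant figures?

35.73°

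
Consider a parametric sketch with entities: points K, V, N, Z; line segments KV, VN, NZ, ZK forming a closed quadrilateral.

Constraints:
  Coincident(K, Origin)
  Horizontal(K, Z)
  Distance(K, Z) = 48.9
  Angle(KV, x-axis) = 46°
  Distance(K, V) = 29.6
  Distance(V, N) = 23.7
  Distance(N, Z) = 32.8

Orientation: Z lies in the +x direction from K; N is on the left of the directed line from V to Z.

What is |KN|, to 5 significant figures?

52.568

Checks: |VN| = 23.70 ✓; |NZ| = 32.80 ✓.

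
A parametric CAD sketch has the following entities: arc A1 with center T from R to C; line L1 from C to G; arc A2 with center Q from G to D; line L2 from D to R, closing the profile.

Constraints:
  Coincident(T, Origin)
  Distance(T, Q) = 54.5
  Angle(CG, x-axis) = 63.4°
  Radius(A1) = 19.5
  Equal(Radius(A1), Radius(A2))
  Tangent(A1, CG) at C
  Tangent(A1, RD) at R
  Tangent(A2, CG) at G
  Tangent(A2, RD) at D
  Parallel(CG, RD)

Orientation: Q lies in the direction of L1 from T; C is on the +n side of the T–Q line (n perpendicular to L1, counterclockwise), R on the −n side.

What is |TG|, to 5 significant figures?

57.884

Tangency of A1 to both parallel lines with radius 19.5 puts C and R at T ± 19.5·n: C = (-17.436, 8.7313), R = (17.436, -8.7313). Equal radii place G and D the same way about Q: G = Q + 19.5·n = (6.9669, 57.463), D = Q − 19.5·n = (41.839, 40.000). Then |TG| = |G − T| = 57.884.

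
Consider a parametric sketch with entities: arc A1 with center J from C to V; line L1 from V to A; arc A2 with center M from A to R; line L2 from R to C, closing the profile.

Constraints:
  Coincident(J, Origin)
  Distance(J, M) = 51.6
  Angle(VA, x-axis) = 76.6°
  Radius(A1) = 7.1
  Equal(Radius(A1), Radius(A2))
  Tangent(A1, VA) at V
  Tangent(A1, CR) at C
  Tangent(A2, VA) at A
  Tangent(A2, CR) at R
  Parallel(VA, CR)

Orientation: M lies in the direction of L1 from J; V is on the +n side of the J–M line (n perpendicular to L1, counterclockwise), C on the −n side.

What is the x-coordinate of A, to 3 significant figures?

5.05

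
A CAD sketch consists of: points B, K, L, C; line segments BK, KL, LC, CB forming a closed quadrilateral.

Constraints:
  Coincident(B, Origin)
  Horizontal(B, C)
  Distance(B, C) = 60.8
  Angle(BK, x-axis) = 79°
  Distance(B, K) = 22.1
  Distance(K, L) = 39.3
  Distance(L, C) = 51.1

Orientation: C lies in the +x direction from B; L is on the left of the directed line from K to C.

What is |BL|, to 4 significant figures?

57.45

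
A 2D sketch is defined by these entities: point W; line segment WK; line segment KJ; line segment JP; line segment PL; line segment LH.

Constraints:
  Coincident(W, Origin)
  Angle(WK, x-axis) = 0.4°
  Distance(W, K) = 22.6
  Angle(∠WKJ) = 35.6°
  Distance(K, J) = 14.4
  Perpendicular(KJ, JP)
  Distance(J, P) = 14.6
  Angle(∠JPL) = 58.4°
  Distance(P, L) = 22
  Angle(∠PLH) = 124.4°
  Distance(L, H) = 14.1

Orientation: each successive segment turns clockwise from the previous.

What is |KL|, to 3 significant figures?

5.32

W is at the origin; WK runs at 0.4° with length 22.6, so K = (22.6, 0.158). ∠WKJ = 35.6° gives KJ at -144° from the x-axis; with |KJ| = 14.4, J = (10.9, -8.31). The perpendicularity gives JP at right angles to KJ, so JP runs at 126°; with |JP| = 14.6, P = (2.37, 3.51). ∠JPL = 58.4° gives PL at 4.40° from the x-axis; with |PL| = 22.0, L = (24.3, 5.19). Then |KL| = |L − K| = 5.32.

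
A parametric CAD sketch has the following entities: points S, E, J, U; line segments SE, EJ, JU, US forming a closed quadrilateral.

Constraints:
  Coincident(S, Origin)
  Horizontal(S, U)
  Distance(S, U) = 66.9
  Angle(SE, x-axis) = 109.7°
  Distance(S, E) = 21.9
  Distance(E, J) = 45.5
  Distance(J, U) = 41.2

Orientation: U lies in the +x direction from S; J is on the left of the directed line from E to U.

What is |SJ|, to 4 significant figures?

47.16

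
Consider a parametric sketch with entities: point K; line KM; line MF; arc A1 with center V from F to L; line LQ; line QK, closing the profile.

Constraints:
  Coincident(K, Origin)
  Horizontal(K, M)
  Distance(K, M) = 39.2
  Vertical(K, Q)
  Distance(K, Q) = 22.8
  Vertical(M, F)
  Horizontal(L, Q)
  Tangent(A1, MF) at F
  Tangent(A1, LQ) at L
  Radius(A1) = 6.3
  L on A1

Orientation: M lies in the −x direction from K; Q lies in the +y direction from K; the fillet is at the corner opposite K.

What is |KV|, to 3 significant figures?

36.8

K is at the origin; KM is horizontal with |KM| = 39.2 and M on the −x side, so M = (-39.2, 0.00). KQ is vertical with |KQ| = 22.8 and Q on the +y side, so Q = (0.00, 22.8). The virtual corner opposite K is at (-39.2, 22.8). Since A1 is tangent to MF there, VF ⟂ MF and since A1 is tangent to LQ there, VL ⟂ LQ, with radius 6.3, so the center V sits 6.3 in from both sides at V = (-32.9, 16.5). Then |KV| = |V − K| = 36.8.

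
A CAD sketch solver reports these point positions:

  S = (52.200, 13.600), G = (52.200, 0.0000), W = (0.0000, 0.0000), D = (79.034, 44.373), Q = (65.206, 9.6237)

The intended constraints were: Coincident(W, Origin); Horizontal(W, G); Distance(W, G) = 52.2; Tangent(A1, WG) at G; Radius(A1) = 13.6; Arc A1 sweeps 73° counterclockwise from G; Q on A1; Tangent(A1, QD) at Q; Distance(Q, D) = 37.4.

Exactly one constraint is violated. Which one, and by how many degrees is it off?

Tangent(A1, QD) at Q — off by 4.70°.

W = (0.00, 0.00) ✓; W.y = 0.00, G.y = 0.00 ✓; |WG| = 52.20 ✓; ∠(SG, GW) = 90.00° ✓; |SG| = 13.60 ✓; bearing(S→Q) − bearing(S→G) = 73.00° ✓; |SQ| = 13.60 ✓; ∠(SQ, QD) = 94.70° ✗; |QD| = 37.40 ✓.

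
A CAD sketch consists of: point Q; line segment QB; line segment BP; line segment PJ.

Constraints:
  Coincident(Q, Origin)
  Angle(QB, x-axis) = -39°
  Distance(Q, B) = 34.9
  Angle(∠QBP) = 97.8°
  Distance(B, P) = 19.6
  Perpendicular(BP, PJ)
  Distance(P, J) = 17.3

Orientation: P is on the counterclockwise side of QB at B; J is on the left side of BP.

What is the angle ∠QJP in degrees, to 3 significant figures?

125°

∠QBP = 97.8°, so BP runs at -39.0° + (180° − 97.8°) = 43.2° from the x-axis; with |BP| = 19.6, P = B + 19.6·(cos 43.2°, sin 43.2°) = (41.4, -8.55). BP ⟂ PJ; with |PJ| = 17.3 on the left of BP, J = P + 17.3·(-0.685, 0.729) = (29.6, 4.06). Then cos ∠QJP = JQ·JP / (|JQ||JP|), giving 125°.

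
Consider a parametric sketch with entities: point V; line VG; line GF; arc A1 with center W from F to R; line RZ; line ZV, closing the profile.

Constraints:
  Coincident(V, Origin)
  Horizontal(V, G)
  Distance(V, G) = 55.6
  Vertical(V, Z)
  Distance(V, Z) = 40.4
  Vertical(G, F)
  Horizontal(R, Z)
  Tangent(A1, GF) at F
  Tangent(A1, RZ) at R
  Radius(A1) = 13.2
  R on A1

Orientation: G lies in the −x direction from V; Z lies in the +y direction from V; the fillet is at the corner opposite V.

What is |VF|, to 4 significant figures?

61.90

V is at the origin; VG is horizontal with |VG| = 55.6 and G on the −x side, so G = (-55.60, 0.000). VZ is vertical with |VZ| = 40.4 and Z on the +y side, so Z = (0.000, 40.40). The virtual corner opposite V is at (-55.60, 40.40). The tangent condition forces WF to be normal to GF and tangency of A1 to RZ means the radius WR is perpendicular to RZ, with radius 13.2, so the center W sits 13.2 in from both sides at W = (-42.40, 27.20). That places the tangent points at F = (-55.60, 27.20) on GF and R = (-42.40, 40.40) on RZ. Then |VF| = |F − V| = 61.90.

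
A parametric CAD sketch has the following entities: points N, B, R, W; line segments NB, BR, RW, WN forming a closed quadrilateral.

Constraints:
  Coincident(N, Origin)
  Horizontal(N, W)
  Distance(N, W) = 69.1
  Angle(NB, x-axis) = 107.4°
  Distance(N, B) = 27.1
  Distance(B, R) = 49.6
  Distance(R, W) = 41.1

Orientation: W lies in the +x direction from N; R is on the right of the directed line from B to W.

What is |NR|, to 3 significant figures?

29.6

Checks: |BR| = 49.60 ✓; |RW| = 41.10 ✓.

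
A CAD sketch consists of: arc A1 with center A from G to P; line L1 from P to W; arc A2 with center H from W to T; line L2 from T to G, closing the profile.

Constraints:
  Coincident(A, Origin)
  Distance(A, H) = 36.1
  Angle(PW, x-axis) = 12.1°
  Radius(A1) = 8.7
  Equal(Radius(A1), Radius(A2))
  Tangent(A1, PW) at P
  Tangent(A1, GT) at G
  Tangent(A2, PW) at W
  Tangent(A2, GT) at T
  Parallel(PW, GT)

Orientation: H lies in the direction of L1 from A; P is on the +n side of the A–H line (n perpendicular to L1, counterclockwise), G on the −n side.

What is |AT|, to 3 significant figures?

37.1

The slot axis is L1's direction at 12.1°, so u = (cos 12.1°, sin 12.1°) = (0.978, 0.210) and n = (−sin 12.1°, cos 12.1°) = (-0.210, 0.978). A is at the origin and H lies 36.1 along u from A, so H = 36.1·u = (35.3, 7.57). Tangency of A1 to both parallel lines with radius 8.7 puts P and G at A ± 8.7·n: P = (-1.82, 8.51), G = (1.82, -8.51). Equal radii place W and T the same way about H: W = H + 8.7·n = (33.5, 16.1), T = H − 8.7·n = (37.1, -0.939). Then |AT| = |T − A| = 37.1.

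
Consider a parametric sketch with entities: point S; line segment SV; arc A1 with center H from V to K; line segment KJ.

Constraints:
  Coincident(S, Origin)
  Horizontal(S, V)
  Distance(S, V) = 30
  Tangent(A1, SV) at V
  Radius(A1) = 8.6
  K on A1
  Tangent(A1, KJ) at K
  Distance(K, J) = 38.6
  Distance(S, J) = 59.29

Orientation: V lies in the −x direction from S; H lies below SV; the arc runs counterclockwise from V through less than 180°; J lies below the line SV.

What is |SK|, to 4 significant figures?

39.69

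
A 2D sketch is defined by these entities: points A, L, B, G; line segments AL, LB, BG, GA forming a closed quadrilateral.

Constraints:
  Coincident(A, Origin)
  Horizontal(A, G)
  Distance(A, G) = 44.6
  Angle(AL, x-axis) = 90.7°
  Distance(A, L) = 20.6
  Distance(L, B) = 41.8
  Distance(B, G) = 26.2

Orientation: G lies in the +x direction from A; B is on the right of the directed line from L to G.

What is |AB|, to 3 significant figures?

26.8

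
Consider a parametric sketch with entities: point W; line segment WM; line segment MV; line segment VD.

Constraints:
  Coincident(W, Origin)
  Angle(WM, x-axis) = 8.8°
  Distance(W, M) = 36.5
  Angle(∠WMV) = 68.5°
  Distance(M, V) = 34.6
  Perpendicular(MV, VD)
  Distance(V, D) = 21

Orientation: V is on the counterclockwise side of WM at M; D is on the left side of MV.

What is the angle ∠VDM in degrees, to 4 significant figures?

58.74°

W is at the origin; WM runs at 8.8° with length 36.5, so M = 36.5·(cos 8.8°, sin 8.8°) = (36.07, 5.584). ∠WMV = 68.5°, so MV runs at 8.8° + (180° − 68.5°) = 120.3° from the x-axis; with |MV| = 34.6, V = M + 34.6·(cos 120.3°, sin 120.3°) = (18.61, 35.46). MV ⟂ VD; with |VD| = 21.0 on the left of MV, D = V + 21.0·(-0.8634, -0.5045) = (0.4824, 24.86). Then cos ∠VDM = DV·DM / (|DV||DM|), giving 58.74°.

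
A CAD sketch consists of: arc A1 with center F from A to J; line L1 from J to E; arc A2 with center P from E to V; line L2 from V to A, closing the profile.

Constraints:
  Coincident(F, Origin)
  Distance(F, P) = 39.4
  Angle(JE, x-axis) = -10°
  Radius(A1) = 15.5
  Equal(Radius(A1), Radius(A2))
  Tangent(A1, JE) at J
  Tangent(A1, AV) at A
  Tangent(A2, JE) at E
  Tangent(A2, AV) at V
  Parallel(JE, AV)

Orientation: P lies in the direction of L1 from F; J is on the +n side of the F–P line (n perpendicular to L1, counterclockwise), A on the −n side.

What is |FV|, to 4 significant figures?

42.34

The slot axis is L1's direction at -10.0°, so u = (cos -10.0°, sin -10.0°) = (0.9848, -0.1736) and n = (−sin -10.0°, cos -10.0°) = (0.1736, 0.9848). F is at the origin and P lies 39.4 along u from F, so P = 39.4·u = (38.80, -6.842). Tangency of A1 to both parallel lines with radius 15.5 puts J and A at F ± 15.5·n: J = (2.692, 15.26), A = (-2.692, -15.26). Equal radii place E and V the same way about P: E = P + 15.5·n = (41.49, 8.423), V = P − 15.5·n = (36.11, -22.11). Then |FV| = |V − F| = 42.34.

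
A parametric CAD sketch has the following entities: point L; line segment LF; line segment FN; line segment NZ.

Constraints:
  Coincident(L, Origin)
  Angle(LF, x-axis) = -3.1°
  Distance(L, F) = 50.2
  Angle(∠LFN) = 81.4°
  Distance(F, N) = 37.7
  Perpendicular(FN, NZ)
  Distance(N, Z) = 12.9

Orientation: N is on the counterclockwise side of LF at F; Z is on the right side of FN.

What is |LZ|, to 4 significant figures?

69.44

∠LFN = 81.4°, so FN runs at -3.1° + (180° − 81.4°) = 95.50° from the x-axis; with |FN| = 37.7, N = F + 37.7·(cos 95.50°, sin 95.50°) = (46.51, 34.81). The perpendicularity gives NZ at right angles to FN; with |NZ| = 12.9 on the right of FN, Z = N + 12.9·(0.9954, 0.09585) = (59.35, 36.05). Then |LZ| = |Z − L| = 69.44.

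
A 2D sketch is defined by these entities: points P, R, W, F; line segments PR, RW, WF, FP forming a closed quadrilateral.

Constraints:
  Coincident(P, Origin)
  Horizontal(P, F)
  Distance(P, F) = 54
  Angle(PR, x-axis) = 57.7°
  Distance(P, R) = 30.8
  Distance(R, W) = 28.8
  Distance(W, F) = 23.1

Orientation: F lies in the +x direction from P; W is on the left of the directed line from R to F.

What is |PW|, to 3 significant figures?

49.6

P is at the origin; PF is horizontal with |PF| = 54.0 and F in +x, so F = (54.0, 0). PR runs at 57.7° with |PR| = 30.8, so R = (16.5, 26.0). W is determined by |RW| = 28.8 and |WF| = 23.1 together: it lies at the intersection of circle(R, 28.8) and circle(F, 23.1). With |RF| = 45.7, the foot of the radical line on RF is 26.1 from R and the perpendicular offset is √(28.8² − 26.1²) = 12.2. Taking the left-of-RF solution: W = (44.9, 21.2).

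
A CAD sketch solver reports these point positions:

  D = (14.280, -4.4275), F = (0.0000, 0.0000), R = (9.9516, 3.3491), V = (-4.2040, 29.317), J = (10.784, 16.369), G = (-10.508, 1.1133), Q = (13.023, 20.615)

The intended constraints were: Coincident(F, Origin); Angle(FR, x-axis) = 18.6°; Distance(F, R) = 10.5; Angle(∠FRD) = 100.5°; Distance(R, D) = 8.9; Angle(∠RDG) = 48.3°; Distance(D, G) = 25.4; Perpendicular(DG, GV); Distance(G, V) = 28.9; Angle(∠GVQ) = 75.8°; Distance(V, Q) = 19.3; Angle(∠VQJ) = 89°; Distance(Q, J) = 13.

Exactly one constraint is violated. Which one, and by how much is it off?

Distance(Q, J) = 13 — off by 8.20.

F = (0.00, 0.00) ✓; FR at 18.60° ✓; |FR| = 10.50 ✓; ∠FRD = 100.5° ✓; |RD| = 8.900 ✓; ∠RDG = 48.30° ✓; |DG| = 25.40 ✓; ∠(DG, GV) = 90.00° ✓; |GV| = 28.90 ✓; ∠GVQ = 75.80° ✓; |VQ| = 19.30 ✓; ∠VQJ = 89.00° ✓; |QJ| = 4.800 ✗.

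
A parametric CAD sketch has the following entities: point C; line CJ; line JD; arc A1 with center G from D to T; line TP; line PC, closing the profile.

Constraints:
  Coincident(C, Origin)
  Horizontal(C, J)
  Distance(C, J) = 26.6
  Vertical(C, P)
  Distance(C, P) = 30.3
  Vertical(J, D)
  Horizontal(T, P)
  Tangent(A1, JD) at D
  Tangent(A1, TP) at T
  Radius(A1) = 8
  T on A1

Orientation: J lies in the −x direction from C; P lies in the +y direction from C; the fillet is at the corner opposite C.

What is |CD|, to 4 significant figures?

34.71

C is at the origin; CJ is horizontal with |CJ| = 26.6 and J on the −x side, so J = (-26.60, 0.000). C and P share the same x with |CP| = 30.3 and P on the +y side, so P = (0.000, 30.30). The virtual corner opposite C is at (-26.60, 30.30). Since A1 is tangent to JD there, GD ⟂ JD and since A1 is tangent to TP there, GT ⟂ TP, with radius 8.0, so the center G sits 8.0 in from both sides at G = (-18.60, 22.30). That places the tangent points at D = (-26.60, 22.30) on JD and T = (-18.60, 30.30) on TP. Then |CD| = |D − C| = 34.71.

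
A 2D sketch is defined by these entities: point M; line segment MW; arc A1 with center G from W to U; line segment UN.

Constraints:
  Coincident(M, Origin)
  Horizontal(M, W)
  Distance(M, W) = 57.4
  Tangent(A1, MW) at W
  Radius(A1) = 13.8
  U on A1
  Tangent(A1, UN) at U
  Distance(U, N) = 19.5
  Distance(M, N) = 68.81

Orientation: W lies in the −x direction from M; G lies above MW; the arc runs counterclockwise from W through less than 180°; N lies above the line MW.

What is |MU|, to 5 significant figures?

51.101

M is at the origin; MW is horizontal with |MW| = 57.4 and W on the −x side, so W = (-57.400, 0.0000). Since A1 is tangent to MW there, GW ⟂ MW, so G = W + (0, 13.8) = (-57.400, 13.800). Since GU ⟂ UN (tangency), |GN| = √(13.8² + 19.5²) = 23.889 regardless of where U sits on A1. So N lies on both circle(M, 68.81) and circle(G, 23.889); the above-MW intersection is N = (-57.571, 37.689). U is the foot of the tangent from N: U = (-46.193, 21.852).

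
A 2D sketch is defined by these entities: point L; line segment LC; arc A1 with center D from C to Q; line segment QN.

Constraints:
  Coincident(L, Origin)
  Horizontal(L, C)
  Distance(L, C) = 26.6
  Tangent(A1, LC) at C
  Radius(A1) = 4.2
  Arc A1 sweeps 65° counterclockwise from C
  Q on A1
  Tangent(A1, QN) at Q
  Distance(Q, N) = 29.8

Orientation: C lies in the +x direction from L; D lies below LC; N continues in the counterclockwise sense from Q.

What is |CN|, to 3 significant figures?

33.7

L is at the origin; L and C share the same y with |LC| = 26.6 and C on the +x side, so C = (26.6, 0.00). A1 meets LC tangentially, so DC is at right angles to LC, so D = C + (0, -4.2) = (26.6, -4.20). On A1, C sits at bearing 90° from D; a 65° counterclockwise sweep puts Q at bearing 155°, so Q = D + 4.2·(cos 155°, sin 155°) = (22.8, -2.43). A1 meets QN tangentially, so DQ is at right angles to QN, so QN runs along (−sin 155°, cos 155°); with |QN| = 29.8, N = (10.2, -29.4). Then |CN| = |N − C| = 33.7.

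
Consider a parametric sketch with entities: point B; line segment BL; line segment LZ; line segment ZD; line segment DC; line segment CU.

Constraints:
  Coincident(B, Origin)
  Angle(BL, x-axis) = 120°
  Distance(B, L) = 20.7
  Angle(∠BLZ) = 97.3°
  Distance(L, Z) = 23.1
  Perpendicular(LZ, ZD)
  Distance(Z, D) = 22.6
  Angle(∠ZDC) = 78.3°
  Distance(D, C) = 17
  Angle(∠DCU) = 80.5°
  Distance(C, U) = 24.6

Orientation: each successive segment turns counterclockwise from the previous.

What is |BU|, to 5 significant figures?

30.240

B is at the origin; BL runs at 120.0° with length 20.7, so L = (-10.350, 17.927). ∠BLZ = 97.3° gives LZ at -157.30° from the x-axis; with |LZ| = 23.1, Z = (-31.661, 9.0123). The perpendicularity gives ZD at right angles to LZ, so ZD runs at -67.300°; with |ZD| = 22.6, D = (-22.939, -11.837). ∠ZDC = 78.3° gives DC at 34.400° from the x-axis; with |DC| = 17.0, C = (-8.9122, -2.2326). ∠DCU = 80.5° gives CU at 133.90° from the x-axis; with |CU| = 24.6, U = (-25.970, 15.493). Then |BU| = |U − B| = 30.240.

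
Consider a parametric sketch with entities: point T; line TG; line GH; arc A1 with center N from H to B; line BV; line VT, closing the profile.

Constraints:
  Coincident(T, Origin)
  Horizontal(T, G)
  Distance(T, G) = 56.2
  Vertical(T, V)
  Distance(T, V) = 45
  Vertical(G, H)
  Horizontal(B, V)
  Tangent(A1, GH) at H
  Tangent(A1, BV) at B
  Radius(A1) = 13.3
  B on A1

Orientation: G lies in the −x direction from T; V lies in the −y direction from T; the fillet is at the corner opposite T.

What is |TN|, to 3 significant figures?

53.3

T is at the origin; T and G share the same y with |TG| = 56.2 and G on the −x side, so G = (-56.2, 0.00). T and V share the same x with |TV| = 45.0 and V on the −y side, so V = (0.00, -45.0). The virtual corner opposite T is at (-56.2, -45.0). The tangent condition forces NH to be normal to GH and tangency of A1 to BV means the radius NB is perpendicular to BV, with radius 13.3, so the center N sits 13.3 in from both sides at N = (-42.9, -31.7). Then |TN| = |N − T| = 53.3.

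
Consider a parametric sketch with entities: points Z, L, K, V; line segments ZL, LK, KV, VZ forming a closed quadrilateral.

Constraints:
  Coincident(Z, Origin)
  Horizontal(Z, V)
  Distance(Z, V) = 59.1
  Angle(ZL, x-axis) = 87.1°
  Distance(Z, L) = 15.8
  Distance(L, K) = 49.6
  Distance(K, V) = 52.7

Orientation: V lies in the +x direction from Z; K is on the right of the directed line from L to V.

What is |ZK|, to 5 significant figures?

35.381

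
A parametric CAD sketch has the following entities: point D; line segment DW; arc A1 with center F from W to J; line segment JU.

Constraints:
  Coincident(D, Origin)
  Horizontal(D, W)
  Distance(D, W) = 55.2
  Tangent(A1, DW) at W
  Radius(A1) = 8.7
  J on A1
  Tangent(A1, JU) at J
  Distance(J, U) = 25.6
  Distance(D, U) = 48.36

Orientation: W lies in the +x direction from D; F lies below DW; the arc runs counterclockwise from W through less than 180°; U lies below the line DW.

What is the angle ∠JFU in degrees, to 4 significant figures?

71.23°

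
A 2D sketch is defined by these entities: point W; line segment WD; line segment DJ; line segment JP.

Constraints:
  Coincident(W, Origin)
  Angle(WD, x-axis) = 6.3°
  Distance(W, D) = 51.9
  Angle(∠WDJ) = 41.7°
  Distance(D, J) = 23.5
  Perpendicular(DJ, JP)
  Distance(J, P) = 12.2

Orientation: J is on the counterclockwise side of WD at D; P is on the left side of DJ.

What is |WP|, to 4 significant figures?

27.04

W is at the origin; WD runs at 6.3° with length 51.9, so D = 51.9·(cos 6.3°, sin 6.3°) = (51.59, 5.695). ∠WDJ = 41.7°, so DJ runs at 6.3° + (180° − 41.7°) = 144.6° from the x-axis; with |DJ| = 23.5, J = D + 23.5·(cos 144.6°, sin 144.6°) = (32.43, 19.31). DJ ⟂ JP; with |JP| = 12.2 on the left of DJ, P = J + 12.2·(-0.5793, -0.8151) = (25.36, 9.364). Then |WP| = |P − W| = 27.04.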